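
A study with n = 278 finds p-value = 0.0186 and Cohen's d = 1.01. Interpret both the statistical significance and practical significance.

Statistically significant (p = 0.0186 < 0.05). Cohen's d = 1.01 indicates a large effect size. Both statistical and practical significance should be considered.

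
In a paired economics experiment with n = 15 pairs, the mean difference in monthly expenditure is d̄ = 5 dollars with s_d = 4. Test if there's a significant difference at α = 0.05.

t = d̄/(s_d/√n) = 5/(4/√15) = 4.841. df = 14, critical t = ±2.145. Reject H₀.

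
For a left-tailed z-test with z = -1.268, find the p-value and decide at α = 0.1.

p = P(Z < -1.268) = Φ(-1.268) ≈ 0.1024. Since p ≥ 0.1, fail to reject H₀ (not significant) at α = 0.1.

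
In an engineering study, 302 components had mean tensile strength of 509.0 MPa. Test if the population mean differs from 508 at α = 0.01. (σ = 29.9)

z = (x̄ - μ₀)/(σ/√n) = (509.0 - 508)/(29.9/√302) = 0.581. Critical value: ±2.576. Since |0.581| ≤ 2.576, Fail to reject H₀.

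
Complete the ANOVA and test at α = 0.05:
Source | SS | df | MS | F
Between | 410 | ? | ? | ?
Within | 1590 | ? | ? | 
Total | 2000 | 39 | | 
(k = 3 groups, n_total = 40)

df_between = 2, df_within = 37. MS_between = 205.0, MS_within = 42.97. F = 4.77, F_crit ≈ 3.252. Reject H₀.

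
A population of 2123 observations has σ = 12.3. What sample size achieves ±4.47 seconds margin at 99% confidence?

Without FPC: n₀ = (2.576×12.3/4.47)² = 50.244. With FPC: n = n₀N/(n₀+N-1) = 49.1 → n = 50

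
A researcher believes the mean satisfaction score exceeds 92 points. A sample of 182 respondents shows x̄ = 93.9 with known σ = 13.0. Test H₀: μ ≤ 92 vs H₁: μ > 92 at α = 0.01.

z = 1.972. Critical value: 2.33. Fail to reject H₀.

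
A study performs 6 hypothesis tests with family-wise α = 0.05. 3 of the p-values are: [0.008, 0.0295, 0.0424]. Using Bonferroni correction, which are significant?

Bonferroni α = 0.05/6 = 0.00833. Significant p-values: [0.008]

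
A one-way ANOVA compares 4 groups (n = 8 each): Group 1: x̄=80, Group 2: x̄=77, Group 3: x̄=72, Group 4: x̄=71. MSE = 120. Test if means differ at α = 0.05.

Grand mean = 75.0. SS_between = 432.0, MS_between = 144.0. F = 1.2, F_crit ≈ 2.947. Fail to reject H₀.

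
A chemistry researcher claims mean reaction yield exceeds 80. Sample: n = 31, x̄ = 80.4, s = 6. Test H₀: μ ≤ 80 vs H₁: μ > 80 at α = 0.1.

t = (80.4 - 80)/(6/√31) = 0.371, df = 30. Critical t = 1.31. Fail to reject H₀.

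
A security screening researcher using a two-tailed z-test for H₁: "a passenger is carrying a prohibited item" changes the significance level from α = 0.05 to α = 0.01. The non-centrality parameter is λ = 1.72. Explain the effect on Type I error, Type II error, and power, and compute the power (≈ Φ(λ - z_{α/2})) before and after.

Decreasing α from 0.05 to 0.01:
• Type I error rate decreases (α is the Type I rate by definition).
• Critical value moves from z_{α/2} = 1.96 to 2.576, so power = Φ(λ - z_{α/2}) goes from Φ(1.72 - 1.96) = 0.405 to Φ(1.72 - 2.576) = 0.196.
• Type II error rate β = 1 - power therefore increases (0.595 → 0.804).
Appropriate when false positives are costly — here, detaining an innocent passenger — delay and inconvenience.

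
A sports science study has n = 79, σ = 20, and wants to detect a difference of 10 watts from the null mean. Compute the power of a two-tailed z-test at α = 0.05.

SE = σ/√n = 20/√79 = 2.25. Non-centrality λ = d/SE = 10/2.25 = 4.444. Power ≈ Φ(λ - z_{α/2}) = Φ(4.444 - 1.96) = Φ(2.484) = 0.994.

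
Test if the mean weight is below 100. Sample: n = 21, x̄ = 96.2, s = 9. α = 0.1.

t = (96.2 - 100)/(9/√21) = -1.935, df = 20. Critical t = -1.325. Reject H₀.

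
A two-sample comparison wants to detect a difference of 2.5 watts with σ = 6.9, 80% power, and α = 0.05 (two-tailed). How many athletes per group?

n per group = 2(z_α/2 + z_β)²σ²/d² = 2×(1.96 + 0.84)²×6.9²/2.5² = 119.4 → n = 120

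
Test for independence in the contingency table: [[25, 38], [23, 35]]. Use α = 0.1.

χ² = 0.0. df = 1, critical = 2.706. Fail to reject H₀. No evidence of dependence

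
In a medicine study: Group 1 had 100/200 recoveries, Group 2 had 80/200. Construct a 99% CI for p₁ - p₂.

p̂₁ = 0.5, p̂₂ = 0.4. Difference = 0.1. CI = (-0.028, 0.228)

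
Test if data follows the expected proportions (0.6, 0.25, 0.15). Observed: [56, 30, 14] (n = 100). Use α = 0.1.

Expected: [60.0, 25.0, 15.0]. χ² = 1.333. df = 2, critical = 4.605. Fail to reject H₀.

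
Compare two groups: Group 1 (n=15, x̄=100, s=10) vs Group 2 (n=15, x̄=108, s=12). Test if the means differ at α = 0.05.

Pooled sp = 11.05. t = -1.984, df = 28. Critical t = ±2.048. Fail to reject H₀.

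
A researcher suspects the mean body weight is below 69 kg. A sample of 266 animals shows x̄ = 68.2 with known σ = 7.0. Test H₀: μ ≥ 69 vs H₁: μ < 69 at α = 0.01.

z = -1.864. Critical value: -2.33. Fail to reject H₀.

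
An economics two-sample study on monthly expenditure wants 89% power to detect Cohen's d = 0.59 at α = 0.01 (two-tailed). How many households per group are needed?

z_{α/2} = 2.576, z_β = Φ⁻¹(0.89) = 1.227. For medium effect (d = 0.59): n per group = 2(z_{α/2} + z_β)²/d² = 2(2.576 + 1.227)²/0.59² = 83.1 → 84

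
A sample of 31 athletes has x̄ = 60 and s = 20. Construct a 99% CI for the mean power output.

CI = x̄ ± t*(s/√n) = 60 ± 2.75(20/√31) = (50.12, 69.88)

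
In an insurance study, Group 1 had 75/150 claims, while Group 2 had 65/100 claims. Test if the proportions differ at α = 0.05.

p̂₁ = 0.5, p̂₂ = 0.65, pooled p̂ = 0.56. z = -2.341. Critical: ±1.96. Reject H₀.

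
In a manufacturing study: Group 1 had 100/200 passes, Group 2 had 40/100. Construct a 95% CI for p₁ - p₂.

p̂₁ = 0.5, p̂₂ = 0.4. Difference = 0.1. CI = (-0.018, 0.218)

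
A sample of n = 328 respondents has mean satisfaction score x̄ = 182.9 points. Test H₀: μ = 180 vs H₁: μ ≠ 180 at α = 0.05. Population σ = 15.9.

z = (x̄ - μ₀)/(σ/√n) = (182.9 - 180)/(15.9/√328) = 3.303. Critical value: ±1.96. Since |3.303| > 1.96, Reject H₀.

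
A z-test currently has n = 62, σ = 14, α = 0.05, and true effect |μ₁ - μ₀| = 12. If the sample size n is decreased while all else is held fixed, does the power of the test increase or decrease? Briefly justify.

Power decreases: a smaller n inflates the standard error σ/√n, pulling the sampling distribution under H₁ back toward the critical value.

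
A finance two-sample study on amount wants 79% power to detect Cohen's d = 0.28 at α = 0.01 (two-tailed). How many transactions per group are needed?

z_{α/2} = 2.576, z_β = Φ⁻¹(0.79) = 0.806. For small effect (d = 0.28): n per group = 2(z_{α/2} + z_β)²/d² = 2(2.576 + 0.806)²/0.28² = 291.8 → 292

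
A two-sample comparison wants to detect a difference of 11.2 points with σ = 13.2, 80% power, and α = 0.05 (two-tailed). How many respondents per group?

n per group = 2(z_α/2 + z_β)²σ²/d² = 2×(1.96 + 0.84)²×13.2²/11.2² = 21.8 → n = 22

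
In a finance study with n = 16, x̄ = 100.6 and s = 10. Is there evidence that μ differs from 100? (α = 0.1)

t = (x̄ - μ₀)/(s/√n) = (100.6 - 100)/(10/√16) = 0.24. df = 15, critical t = ±1.753. Fail to reject H₀.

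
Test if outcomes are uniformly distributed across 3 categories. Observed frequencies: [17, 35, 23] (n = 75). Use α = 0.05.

Expected = 25 each. χ² = Σ(O-E)²/E = 6.72. df = 2, critical value = 5.991. Reject H₀.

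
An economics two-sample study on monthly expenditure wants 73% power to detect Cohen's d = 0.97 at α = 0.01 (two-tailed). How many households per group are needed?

z_{α/2} = 2.576, z_β = Φ⁻¹(0.73) = 0.613. For large effect (d = 0.97): n per group = 2(z_{α/2} + z_β)²/d² = 2(2.576 + 0.613)²/0.97² = 21.6 → 22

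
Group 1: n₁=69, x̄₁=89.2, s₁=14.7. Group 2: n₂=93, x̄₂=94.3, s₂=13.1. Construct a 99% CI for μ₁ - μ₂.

Difference = -5.1. SE = √(14.7²/69 + 13.1²/93) = 2.231. CI = (-10.85, 0.65)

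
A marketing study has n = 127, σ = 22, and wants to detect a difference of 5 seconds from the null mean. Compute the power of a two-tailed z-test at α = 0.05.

SE = σ/√n = 22/√127 = 1.952. Non-centrality λ = d/SE = 5/1.952 = 2.561. Power ≈ Φ(λ - z_{α/2}) = Φ(2.561 - 1.96) = Φ(0.601) = 0.726.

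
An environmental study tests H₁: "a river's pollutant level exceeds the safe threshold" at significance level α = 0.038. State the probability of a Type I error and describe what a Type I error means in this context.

P(Type I error) = α = 0.038. A Type I error is rejecting H₀ when H₀ is actually true (false positive) — here, concluding that a river's pollutant level exceeds the safe threshold when in fact this is not the case. Consequence: shutting down a compliant factory unnecessarily.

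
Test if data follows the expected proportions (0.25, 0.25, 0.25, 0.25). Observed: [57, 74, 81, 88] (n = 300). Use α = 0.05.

Expected: [75.0, 75.0, 75.0, 75.0]. χ² = 7.067. df = 3, critical = 7.815. Fail to reject H₀.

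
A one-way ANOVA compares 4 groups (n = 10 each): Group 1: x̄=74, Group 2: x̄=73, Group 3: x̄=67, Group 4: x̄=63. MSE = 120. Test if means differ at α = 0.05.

Grand mean = 69.25. SS_between = 807.5, MS_between = 269.17. F = 2.243, F_crit ≈ 2.866. Fail to reject H₀.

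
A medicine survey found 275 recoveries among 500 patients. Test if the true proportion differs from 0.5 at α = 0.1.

p̂ = 0.55, p₀ = 0.5. z = (p̂ - p₀)/√(p₀(1-p₀)/n) = 2.236. Critical: ±1.645. Reject H₀.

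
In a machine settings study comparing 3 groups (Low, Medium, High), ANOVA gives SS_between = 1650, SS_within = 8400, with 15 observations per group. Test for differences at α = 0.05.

df_between = 2, df_within = 42. F = MS_between/MS_within = 825.0/200.0 = 4.125. F_crit ≈ 3.22. Reject H₀. At least one mean differs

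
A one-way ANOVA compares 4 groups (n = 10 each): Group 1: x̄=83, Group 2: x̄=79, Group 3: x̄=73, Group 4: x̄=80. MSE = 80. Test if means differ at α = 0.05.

Grand mean = 78.75. SS_between = 527.5, MS_between = 175.83. F = 2.198, F_crit ≈ 2.866. Fail to reject H₀.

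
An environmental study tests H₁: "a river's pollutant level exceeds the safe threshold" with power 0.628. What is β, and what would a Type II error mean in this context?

β = 1 - power = 1 - 0.628 = 0.372. A Type II error is failing to reject H₀ when H₀ is false (false negative) — here, failing to conclude that a river's pollutant level exceeds the safe threshold when in fact it is true. Consequence: allowing unsafe pollution to continue.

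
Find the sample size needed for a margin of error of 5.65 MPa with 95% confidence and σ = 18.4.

n = (z*σ/E)² = (1.96×18.4/5.65)² = 40.7 → n = 41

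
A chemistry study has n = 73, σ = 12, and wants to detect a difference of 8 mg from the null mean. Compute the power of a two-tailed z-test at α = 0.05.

SE = σ/√n = 12/√73 = 1.404. Non-centrality λ = d/SE = 8/1.404 = 5.696. Power ≈ Φ(λ - z_{α/2}) = Φ(5.696 - 1.96) = Φ(3.736) = 1.0.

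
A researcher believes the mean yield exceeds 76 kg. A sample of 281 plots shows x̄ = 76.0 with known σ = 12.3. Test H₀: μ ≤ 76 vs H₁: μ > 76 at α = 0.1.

z = 0.0. Critical value: 1.28. Fail to reject H₀.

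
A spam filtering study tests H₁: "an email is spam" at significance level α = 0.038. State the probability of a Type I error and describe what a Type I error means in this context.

P(Type I error) = α = 0.038. A Type I error is rejecting H₀ when H₀ is actually true (false positive) — here, concluding that an email is spam when in fact this is not the case. Consequence: a legitimate email is sent to the spam folder and the user misses it.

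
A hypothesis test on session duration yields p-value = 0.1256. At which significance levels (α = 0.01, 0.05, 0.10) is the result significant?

p = 0.1256. Not significant at any of the given levels.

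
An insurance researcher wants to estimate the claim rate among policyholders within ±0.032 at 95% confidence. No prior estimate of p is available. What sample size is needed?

Conservative approach: use p = 0.5 (maximizes p(1-p) = 0.25). n = z²(0.25)/E² = 1.96²×0.25/0.032² = 937.9 → n = 938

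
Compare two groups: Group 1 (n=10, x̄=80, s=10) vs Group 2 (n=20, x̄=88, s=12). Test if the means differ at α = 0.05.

Pooled sp = 11.4. t = -1.813, df = 28. Critical t = ±2.048. Fail to reject H₀.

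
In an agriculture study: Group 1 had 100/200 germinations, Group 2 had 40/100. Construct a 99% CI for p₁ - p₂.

p̂₁ = 0.5, p̂₂ = 0.4. Difference = 0.1. CI = (-0.056, 0.256)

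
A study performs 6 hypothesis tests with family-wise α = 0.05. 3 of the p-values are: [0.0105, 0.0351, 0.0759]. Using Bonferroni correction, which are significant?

Bonferroni α = 0.05/6 = 0.00833. None of the given p-values are significant.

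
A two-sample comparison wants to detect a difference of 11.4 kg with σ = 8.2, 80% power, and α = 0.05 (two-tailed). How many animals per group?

n per group = 2(z_α/2 + z_β)²σ²/d² = 2×(1.96 + 0.84)²×8.2²/11.4² = 8.1 → n = 9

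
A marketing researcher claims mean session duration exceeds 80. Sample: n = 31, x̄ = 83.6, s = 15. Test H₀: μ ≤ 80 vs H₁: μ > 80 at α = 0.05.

t = (83.6 - 80)/(15/√31) = 1.336, df = 30. Critical t = 1.697. Fail to reject H₀.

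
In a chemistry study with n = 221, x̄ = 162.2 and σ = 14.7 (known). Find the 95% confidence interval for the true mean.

CI = x̄ ± z*(σ/√n) = 162.2 ± 1.96(14.7/√221) = 162.2 ± 1.94 = (160.26, 164.14)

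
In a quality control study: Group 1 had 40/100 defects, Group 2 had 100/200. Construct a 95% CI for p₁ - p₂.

p̂₁ = 0.4, p̂₂ = 0.5. Difference = -0.1. CI = (-0.218, 0.018)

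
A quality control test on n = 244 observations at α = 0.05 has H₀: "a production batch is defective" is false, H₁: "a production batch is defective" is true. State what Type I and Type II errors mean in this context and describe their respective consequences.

Type I (false positive): concluding that a production batch is defective when it is not — scrapping a good batch — wasted material and cost for no reason. Type II (false negative): failing to conclude that a production batch is defective when it is — shipping a defective batch — faulty products reach customers. Which is costlier depends on domain priorities and is a judgement call rather than a statistical fact.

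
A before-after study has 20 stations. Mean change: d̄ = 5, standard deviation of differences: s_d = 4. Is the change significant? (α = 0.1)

t = d̄/(s_d/√n) = 5/(4/√20) = 5.59. df = 19, critical t = ±1.729. Reject H₀.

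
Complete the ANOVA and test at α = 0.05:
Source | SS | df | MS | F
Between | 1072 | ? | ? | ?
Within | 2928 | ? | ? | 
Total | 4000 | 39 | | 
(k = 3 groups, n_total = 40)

df_between = 2, df_within = 37. MS_between = 536.0, MS_within = 79.14. F = 6.773, F_crit ≈ 3.252. Reject H₀.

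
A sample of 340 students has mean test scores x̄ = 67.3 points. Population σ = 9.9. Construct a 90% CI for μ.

CI = x̄ ± z*(σ/√n) = 67.3 ± 1.645(9.9/√340) = 67.3 ± 0.88 = (66.42, 68.18)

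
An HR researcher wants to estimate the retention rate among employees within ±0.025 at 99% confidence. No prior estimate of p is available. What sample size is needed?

Conservative approach: use p = 0.5 (maximizes p(1-p) = 0.25). n = z²(0.25)/E² = 2.576²×0.25/0.025² = 2654.3 → n = 2655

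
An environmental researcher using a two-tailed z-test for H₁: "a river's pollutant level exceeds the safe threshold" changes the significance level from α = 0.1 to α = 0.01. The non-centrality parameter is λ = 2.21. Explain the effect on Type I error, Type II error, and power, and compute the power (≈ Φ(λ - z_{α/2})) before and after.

Decreasing α from 0.1 to 0.01:
• Type I error rate decreases (α is the Type I rate by definition).
• Critical value moves from z_{α/2} = 1.645 to 2.576, so power = Φ(λ - z_{α/2}) goes from Φ(2.21 - 1.645) = 0.714 to Φ(2.21 - 2.576) = 0.357.
• Type II error rate β = 1 - power therefore increases (0.286 → 0.643).
Appropriate when false positives are costly — here, shutting down a compliant factory unnecessarily.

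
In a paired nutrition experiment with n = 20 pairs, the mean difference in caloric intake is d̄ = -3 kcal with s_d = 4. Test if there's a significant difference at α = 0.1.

t = d̄/(s_d/√n) = -3/(4/√20) = -3.354. df = 19, critical t = ±1.729. Reject H₀.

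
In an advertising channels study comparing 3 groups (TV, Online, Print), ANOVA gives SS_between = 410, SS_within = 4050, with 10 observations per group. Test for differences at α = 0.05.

df_between = 2, df_within = 27. F = MS_between/MS_within = 205.0/150.0 = 1.367. F_crit ≈ 3.354. Fail to reject H₀.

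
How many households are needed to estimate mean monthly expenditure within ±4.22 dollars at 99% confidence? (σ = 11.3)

n = (z*σ/E)² = (2.576×11.3/4.22)² = 47.6 → n = 48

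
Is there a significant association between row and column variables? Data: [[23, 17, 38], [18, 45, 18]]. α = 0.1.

χ² = 20.348. df = 2, critical = 4.605. Reject H₀. Variables are dependent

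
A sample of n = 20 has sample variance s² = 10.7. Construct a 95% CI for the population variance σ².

df = 19. χ²_{0.025} = 32.852, χ²_{0.975} = 8.907. CI for σ² = ((n-1)s²/χ²_{α/2}, (n-1)s²/χ²_{1-α/2}) = (19·10.7/32.852, 19·10.7/8.907) = (6.19, 22.82)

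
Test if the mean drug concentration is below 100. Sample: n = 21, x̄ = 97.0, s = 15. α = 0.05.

t = (97.0 - 100)/(15/√21) = -0.917, df = 20. Critical t = -1.725. Fail to reject H₀.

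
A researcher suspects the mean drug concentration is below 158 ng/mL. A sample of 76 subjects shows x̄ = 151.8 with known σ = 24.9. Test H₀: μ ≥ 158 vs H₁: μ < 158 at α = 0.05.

z = -2.171. Critical value: -1.645. Reject H₀.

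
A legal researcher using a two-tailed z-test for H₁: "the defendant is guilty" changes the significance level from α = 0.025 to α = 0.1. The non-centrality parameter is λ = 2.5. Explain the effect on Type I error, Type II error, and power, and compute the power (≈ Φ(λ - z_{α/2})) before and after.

Increasing α from 0.025 to 0.1:
• Type I error rate increases (α is the Type I rate by definition).
• Critical value moves from z_{α/2} = 2.241 to 1.645, so power = Φ(λ - z_{α/2}) goes from Φ(2.5 - 2.241) = 0.602 to Φ(2.5 - 1.645) = 0.804.
• Type II error rate β = 1 - power therefore decreases (0.398 → 0.196).
Appropriate when false negatives are costly — here, acquitting a guilty person.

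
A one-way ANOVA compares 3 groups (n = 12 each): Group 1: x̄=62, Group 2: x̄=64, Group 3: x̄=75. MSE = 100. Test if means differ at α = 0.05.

Grand mean = 67.0. SS_between = 1176.0, MS_between = 588.0. F = 5.88, F_crit ≈ 3.285. Reject H₀.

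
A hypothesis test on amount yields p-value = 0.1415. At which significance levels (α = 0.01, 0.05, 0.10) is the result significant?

p = 0.1415. Not significant at any of the given levels.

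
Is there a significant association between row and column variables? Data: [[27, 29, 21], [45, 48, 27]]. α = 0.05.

χ² = 0.58. df = 2, critical = 5.991. Fail to reject H₀. No evidence of dependence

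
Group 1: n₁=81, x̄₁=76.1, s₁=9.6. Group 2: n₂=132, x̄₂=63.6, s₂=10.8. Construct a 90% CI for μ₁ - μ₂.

Difference = 12.5. SE = √(9.6²/81 + 10.8²/132) = 1.422. CI = (10.16, 14.84)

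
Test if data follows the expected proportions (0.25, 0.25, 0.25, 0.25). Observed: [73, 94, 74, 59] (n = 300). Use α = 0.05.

Expected: [75.0, 75.0, 75.0, 75.0]. χ² = 8.293. df = 3, critical = 7.815. Reject H₀.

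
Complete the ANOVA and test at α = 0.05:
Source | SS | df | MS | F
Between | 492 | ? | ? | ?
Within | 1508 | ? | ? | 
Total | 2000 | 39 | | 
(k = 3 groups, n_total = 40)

df_between = 2, df_within = 37. MS_between = 246.0, MS_within = 40.76. F = 6.036, F_crit ≈ 3.252. Reject H₀.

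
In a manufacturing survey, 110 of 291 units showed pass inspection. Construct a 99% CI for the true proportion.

p̂ = 0.378. CI = p̂ ± z*√(p̂(1-p̂)/n) = (0.305, 0.451)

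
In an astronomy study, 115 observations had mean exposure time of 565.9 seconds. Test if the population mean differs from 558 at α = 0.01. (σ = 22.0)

z = (x̄ - μ₀)/(σ/√n) = (565.9 - 558)/(22.0/√115) = 3.851. Critical value: ±2.576. Since |3.851| > 2.576, Reject H₀.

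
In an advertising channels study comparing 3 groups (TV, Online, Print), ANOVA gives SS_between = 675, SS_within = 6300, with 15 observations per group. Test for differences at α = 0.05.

df_between = 2, df_within = 42. F = MS_between/MS_within = 337.5/150.0 = 2.25. F_crit ≈ 3.22. Fail to reject H₀.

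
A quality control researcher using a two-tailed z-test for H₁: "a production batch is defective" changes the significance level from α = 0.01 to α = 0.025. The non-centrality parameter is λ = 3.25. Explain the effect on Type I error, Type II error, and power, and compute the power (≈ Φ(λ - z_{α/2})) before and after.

Increasing α from 0.01 to 0.025:
• Type I error rate increases (α is the Type I rate by definition).
• Critical value moves from z_{α/2} = 2.576 to 2.241, so power = Φ(λ - z_{α/2}) goes from Φ(3.25 - 2.576) = 0.75 to Φ(3.25 - 2.241) = 0.844.
• Type II error rate β = 1 - power therefore decreases (0.25 → 0.156).
Appropriate when false negatives are costly — here, shipping a defective batch — faulty products reach customers.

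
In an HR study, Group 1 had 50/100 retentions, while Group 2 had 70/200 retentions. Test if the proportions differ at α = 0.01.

p̂₁ = 0.5, p̂₂ = 0.35, pooled p̂ = 0.4. z = 2.5. Critical: ±2.576. Fail to reject H₀.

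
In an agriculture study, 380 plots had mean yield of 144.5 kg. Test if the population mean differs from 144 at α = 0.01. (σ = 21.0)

z = (x̄ - μ₀)/(σ/√n) = (144.5 - 144)/(21.0/√380) = 0.464. Critical value: ±2.576. Since |0.464| ≤ 2.576, Fail to reject H₀.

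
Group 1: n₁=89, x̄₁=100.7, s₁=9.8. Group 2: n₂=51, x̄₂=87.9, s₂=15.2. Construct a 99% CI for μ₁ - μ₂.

Difference = 12.8. SE = √(9.8²/89 + 15.2²/51) = 2.368. CI = (6.7, 18.9)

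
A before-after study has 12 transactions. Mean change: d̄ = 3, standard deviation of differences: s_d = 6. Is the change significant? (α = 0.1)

t = d̄/(s_d/√n) = 3/(6/√12) = 1.732. df = 11, critical t = ±1.796. Fail to reject H₀.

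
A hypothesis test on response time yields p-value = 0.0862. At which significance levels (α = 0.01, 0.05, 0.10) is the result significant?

p = 0.0862. Significant at: α = 0.1.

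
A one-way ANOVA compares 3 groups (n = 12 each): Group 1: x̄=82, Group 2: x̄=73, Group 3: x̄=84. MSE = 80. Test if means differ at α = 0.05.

Grand mean = 79.67. SS_between = 824.0, MS_between = 412.0. F = 5.15, F_crit ≈ 3.285. Reject H₀.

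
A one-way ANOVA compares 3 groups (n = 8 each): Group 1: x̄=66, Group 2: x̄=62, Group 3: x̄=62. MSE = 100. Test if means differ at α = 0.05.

Grand mean = 63.33. SS_between = 85.33, MS_between = 42.67. F = 0.427, F_crit ≈ 3.467. Fail to reject H₀.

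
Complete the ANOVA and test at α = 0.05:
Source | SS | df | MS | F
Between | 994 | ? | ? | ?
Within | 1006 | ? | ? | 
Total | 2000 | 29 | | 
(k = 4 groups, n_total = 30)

df_between = 3, df_within = 26. MS_between = 331.33, MS_within = 38.69. F = 8.563, F_crit ≈ 2.975. Reject H₀.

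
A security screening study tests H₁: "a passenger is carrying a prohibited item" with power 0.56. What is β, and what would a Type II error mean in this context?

β = 1 - power = 1 - 0.56 = 0.44. A Type II error is failing to reject H₀ when H₀ is false (false negative) — here, failing to conclude that a passenger is carrying a prohibited item when in fact it is true. Consequence: letting a prohibited item through — security breach.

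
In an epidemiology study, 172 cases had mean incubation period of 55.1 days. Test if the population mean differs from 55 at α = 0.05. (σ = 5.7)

z = (x̄ - μ₀)/(σ/√n) = (55.1 - 55)/(5.7/√172) = 0.23. Critical value: ±1.96. Since |0.23| ≤ 1.96, Fail to reject H₀.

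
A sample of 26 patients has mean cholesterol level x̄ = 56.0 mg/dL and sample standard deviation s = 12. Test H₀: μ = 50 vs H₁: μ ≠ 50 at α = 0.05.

t = (x̄ - μ₀)/(s/√n) = (56.0 - 50)/(12/√26) = 2.55. df = 25, critical t = ±2.06. Reject H₀.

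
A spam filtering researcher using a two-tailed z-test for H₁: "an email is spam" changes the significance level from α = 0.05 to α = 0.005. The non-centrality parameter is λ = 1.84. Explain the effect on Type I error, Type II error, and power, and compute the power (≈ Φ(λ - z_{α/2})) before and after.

Decreasing α from 0.05 to 0.005:
• Type I error rate decreases (α is the Type I rate by definition).
• Critical value moves from z_{α/2} = 1.96 to 2.807, so power = Φ(λ - z_{α/2}) goes from Φ(1.84 - 1.96) = 0.452 to Φ(1.84 - 2.807) = 0.167.
• Type II error rate β = 1 - power therefore increases (0.548 → 0.833).
Appropriate when false positives are costly — here, a legitimate email is sent to the spam folder and the user misses it.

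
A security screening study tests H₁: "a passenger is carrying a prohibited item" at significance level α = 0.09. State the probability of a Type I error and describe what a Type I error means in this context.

P(Type I error) = α = 0.09. A Type I error is rejecting H₀ when H₀ is actually true (false positive) — here, concluding that a passenger is carrying a prohibited item when in fact this is not the case. Consequence: detaining an innocent passenger — delay and inconvenience.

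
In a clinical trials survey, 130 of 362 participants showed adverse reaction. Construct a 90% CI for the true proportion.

p̂ = 0.359. CI = p̂ ± z*√(p̂(1-p̂)/n) = (0.318, 0.401)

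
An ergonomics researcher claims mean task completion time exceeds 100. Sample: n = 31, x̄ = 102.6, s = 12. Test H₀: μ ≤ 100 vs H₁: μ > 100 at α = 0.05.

t = (102.6 - 100)/(12/√31) = 1.206, df = 30. Critical t = 1.697. Fail to reject H₀.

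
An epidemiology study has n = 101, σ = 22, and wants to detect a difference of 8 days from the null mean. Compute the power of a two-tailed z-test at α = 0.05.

SE = σ/√n = 22/√101 = 2.189. Non-centrality λ = d/SE = 8/2.189 = 3.655. Power ≈ Φ(λ - z_{α/2}) = Φ(3.655 - 1.96) = Φ(1.695) = 0.955.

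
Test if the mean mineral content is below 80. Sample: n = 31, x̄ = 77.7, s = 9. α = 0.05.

t = (77.7 - 80)/(9/√31) = -1.423, df = 30. Critical t = -1.697. Fail to reject H₀.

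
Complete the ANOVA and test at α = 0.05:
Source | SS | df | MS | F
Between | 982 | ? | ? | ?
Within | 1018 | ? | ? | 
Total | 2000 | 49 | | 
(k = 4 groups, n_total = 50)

df_between = 3, df_within = 46. MS_between = 327.33, MS_within = 22.13. F = 14.791, F_crit ≈ 2.807. Reject H₀.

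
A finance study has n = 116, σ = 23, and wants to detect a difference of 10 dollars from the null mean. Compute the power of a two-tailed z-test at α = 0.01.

SE = σ/√n = 23/√116 = 2.135. Non-centrality λ = d/SE = 10/2.135 = 4.683. Power ≈ Φ(λ - z_{α/2}) = Φ(4.683 - 2.576) = Φ(2.107) = 0.982.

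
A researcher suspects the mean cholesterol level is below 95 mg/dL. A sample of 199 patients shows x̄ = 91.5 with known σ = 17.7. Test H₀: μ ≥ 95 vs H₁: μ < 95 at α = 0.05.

z = -2.789. Critical value: -1.645. Reject H₀.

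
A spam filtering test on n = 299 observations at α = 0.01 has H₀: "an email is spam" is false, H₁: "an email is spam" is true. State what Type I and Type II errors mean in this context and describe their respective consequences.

Type I (false positive): concluding that an email is spam when it is not — a legitimate email is sent to the spam folder and the user misses it. Type II (false negative): failing to conclude that an email is spam when it is — a spam email lands in the inbox. Which is costlier depends on domain priorities and is a judgement call rather than a statistical fact.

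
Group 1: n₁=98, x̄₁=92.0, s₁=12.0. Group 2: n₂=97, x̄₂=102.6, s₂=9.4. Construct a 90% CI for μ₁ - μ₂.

Difference = -10.6. SE = √(12.0²/98 + 9.4²/97) = 1.543. CI = (-13.14, -8.06)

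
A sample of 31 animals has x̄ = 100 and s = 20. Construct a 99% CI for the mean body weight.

CI = x̄ ± t*(s/√n) = 100 ± 2.75(20/√31) = (90.12, 109.88)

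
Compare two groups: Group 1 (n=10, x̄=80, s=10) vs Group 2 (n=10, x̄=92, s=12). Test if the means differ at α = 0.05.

Pooled sp = 11.05. t = -2.429, df = 18. Critical t = ±2.101. Reject H₀.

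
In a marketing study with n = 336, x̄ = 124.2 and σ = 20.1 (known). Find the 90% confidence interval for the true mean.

CI = x̄ ± z*(σ/√n) = 124.2 ± 1.645(20.1/√336) = 124.2 ± 1.8 = (122.4, 126.0)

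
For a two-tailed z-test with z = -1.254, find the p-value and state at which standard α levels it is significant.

p = 2·P(Z > |-1.254|) = 2·(1 - Φ(1.254)) ≈ 0.2098. Not significant at any standard level.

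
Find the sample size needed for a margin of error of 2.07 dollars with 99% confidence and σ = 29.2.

n = (z*σ/E)² = (2.576×29.2/2.07)² = 1320.4 → n = 1321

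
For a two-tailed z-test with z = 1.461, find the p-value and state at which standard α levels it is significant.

p = 2·P(Z > |1.461|) = 2·(1 - Φ(1.461)) ≈ 0.144. Not significant at any standard level.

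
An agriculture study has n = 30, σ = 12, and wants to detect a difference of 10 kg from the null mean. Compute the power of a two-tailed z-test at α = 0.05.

SE = σ/√n = 12/√30 = 2.191. Non-centrality λ = d/SE = 10/2.191 = 4.564. Power ≈ Φ(λ - z_{α/2}) = Φ(4.564 - 1.96) = Φ(2.604) = 0.995.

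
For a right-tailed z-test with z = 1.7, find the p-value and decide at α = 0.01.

p = P(Z > 1.7) = 1 - Φ(1.7) ≈ 0.0446. Since p ≥ 0.01, fail to reject H₀ (not significant) at α = 0.01.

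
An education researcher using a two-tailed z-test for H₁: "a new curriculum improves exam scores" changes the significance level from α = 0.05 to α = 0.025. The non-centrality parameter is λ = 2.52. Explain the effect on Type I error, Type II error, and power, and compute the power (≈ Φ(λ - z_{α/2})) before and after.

Decreasing α from 0.05 to 0.025:
• Type I error rate decreases (α is the Type I rate by definition).
• Critical value moves from z_{α/2} = 1.96 to 2.241, so power = Φ(λ - z_{α/2}) goes from Φ(2.52 - 1.96) = 0.712 to Φ(2.52 - 2.241) = 0.61.
• Type II error rate β = 1 - power therefore increases (0.288 → 0.39).
Appropriate when false positives are costly — here, adopting a curriculum that gives no real benefit — disruption for nothing.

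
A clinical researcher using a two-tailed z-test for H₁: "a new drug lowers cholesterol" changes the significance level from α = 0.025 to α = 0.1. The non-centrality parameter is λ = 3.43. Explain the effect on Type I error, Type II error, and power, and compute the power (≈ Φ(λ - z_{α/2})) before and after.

Increasing α from 0.025 to 0.1:
• Type I error rate increases (α is the Type I rate by definition).
• Critical value moves from z_{α/2} = 2.241 to 1.645, so power = Φ(λ - z_{α/2}) goes from Φ(3.43 - 2.241) = 0.883 to Φ(3.43 - 1.645) = 0.963.
• Type II error rate β = 1 - power therefore decreases (0.117 → 0.037).
Appropriate when false negatives are costly — here, shelving an effective drug — patients miss out on a treatment that would have helped.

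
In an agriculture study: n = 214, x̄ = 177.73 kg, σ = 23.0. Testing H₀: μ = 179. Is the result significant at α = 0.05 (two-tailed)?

z = (177.73 - 179)/(23.0/√214) = -0.808. Since |z| ≤ 1.96, not significant at α = 0.05.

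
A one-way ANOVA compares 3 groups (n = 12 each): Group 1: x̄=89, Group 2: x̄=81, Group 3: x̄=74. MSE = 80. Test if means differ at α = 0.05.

Grand mean = 81.33. SS_between = 1352.0, MS_between = 676.0. F = 8.45, F_crit ≈ 3.285. Reject H₀.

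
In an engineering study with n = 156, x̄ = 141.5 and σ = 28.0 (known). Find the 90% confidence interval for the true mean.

CI = x̄ ± z*(σ/√n) = 141.5 ± 1.645(28.0/√156) = 141.5 ± 3.69 = (137.81, 145.19)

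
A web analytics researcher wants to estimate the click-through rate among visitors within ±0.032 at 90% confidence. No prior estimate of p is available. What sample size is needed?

Conservative approach: use p = 0.5 (maximizes p(1-p) = 0.25). n = z²(0.25)/E² = 1.645²×0.25/0.032² = 660.7 → n = 661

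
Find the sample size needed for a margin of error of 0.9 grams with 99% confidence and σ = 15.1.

n = (z*σ/E)² = (2.576×15.1/0.9)² = 1867.9 → n = 1868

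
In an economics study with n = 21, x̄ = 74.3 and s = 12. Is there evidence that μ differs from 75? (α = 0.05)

t = (x̄ - μ₀)/(s/√n) = (74.3 - 75)/(12/√21) = -0.267. df = 20, critical t = ±2.086. Fail to reject H₀.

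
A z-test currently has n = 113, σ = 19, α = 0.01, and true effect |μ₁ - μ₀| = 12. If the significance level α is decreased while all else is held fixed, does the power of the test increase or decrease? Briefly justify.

Power decreases: a smaller α raises the critical value, so less of the H₁ sampling distribution falls in the rejection region.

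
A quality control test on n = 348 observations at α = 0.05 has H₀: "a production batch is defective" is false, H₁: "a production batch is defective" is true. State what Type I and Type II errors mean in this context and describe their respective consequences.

Type I (false positive): concluding that a production batch is defective when it is not — scrapping a good batch — wasted material and cost for no reason. Type II (false negative): failing to conclude that a production batch is defective when it is — shipping a defective batch — faulty products reach customers. Which is costlier depends on domain priorities and is a judgement call rather than a statistical fact.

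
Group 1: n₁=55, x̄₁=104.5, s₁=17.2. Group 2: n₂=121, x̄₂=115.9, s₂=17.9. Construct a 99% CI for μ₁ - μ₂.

Difference = -11.4. SE = √(17.2²/55 + 17.9²/121) = 2.833. CI = (-18.7, -4.1)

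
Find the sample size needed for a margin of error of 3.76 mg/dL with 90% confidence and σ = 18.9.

n = (z*σ/E)² = (1.645×18.9/3.76)² = 68.4 → n = 69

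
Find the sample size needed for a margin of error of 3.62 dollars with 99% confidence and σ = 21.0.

n = (z*σ/E)² = (2.576×21.0/3.62)² = 223.3 → n = 224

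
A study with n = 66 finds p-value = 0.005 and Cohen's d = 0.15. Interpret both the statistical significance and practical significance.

Statistically significant (p = 0.005 < 0.05). Cohen's d = 0.15 indicates a very small effect size. Both statistical and practical significance should be considered.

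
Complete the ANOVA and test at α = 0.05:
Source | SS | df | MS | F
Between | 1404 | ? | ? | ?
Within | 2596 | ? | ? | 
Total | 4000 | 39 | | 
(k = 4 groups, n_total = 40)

df_between = 3, df_within = 36. MS_between = 468.0, MS_within = 72.11. F = 6.49, F_crit ≈ 2.866. Reject H₀.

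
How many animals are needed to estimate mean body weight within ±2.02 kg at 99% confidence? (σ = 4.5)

n = (z*σ/E)² = (2.576×4.5/2.02)² = 32.9 → n = 33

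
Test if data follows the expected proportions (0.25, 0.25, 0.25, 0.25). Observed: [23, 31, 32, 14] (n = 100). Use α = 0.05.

Expected: [25.0, 25.0, 25.0, 25.0]. χ² = 8.4. df = 3, critical = 7.815. Reject H₀.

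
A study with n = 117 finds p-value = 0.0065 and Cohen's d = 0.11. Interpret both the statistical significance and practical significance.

Statistically significant (p = 0.0065 < 0.05). Cohen's d = 0.11 indicates a very small effect size. Both statistical and practical significance should be considered.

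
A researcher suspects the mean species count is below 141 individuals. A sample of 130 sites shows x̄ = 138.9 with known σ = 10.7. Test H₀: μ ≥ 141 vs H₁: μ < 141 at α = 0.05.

z = -2.238. Critical value: -1.645. Reject H₀.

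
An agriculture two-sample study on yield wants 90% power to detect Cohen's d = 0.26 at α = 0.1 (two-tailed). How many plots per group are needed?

z_{α/2} = 1.645, z_β = Φ⁻¹(0.9) = 1.282. For small effect (d = 0.26): n per group = 2(z_{α/2} + z_β)²/d² = 2(1.645 + 1.282)²/0.26² = 253.5 → 254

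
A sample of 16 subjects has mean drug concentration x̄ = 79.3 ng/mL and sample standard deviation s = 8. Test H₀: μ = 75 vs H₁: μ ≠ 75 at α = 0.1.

t = (x̄ - μ₀)/(s/√n) = (79.3 - 75)/(8/√16) = 2.15. df = 15, critical t = ±1.753. Reject H₀.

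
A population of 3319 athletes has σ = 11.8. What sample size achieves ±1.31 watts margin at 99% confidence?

Without FPC: n₀ = (2.576×11.8/1.31)² = 538.41. With FPC: n = n₀N/(n₀+N-1) = 463.4 → n = 464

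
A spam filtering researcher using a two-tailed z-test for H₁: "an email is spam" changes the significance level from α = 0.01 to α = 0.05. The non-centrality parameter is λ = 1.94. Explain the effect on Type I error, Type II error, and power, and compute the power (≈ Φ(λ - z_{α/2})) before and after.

Increasing α from 0.01 to 0.05:
• Type I error rate increases (α is the Type I rate by definition).
• Critical value moves from z_{α/2} = 2.576 to 1.96, so power = Φ(λ - z_{α/2}) goes from Φ(1.94 - 2.576) = 0.262 to Φ(1.94 - 1.96) = 0.492.
• Type II error rate β = 1 - power therefore decreases (0.738 → 0.508).
Appropriate when false negatives are costly — here, a spam email lands in the inbox.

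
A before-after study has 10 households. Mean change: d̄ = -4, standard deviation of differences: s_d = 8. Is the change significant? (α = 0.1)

t = d̄/(s_d/√n) = -4/(8/√10) = -1.581. df = 9, critical t = ±1.833. Fail to reject H₀.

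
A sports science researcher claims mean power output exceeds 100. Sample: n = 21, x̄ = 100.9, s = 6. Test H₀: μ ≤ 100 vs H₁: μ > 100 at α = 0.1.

t = (100.9 - 100)/(6/√21) = 0.687, df = 20. Critical t = 1.325. Fail to reject H₀.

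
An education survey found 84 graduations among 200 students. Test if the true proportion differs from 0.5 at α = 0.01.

p̂ = 0.42, p₀ = 0.5. z = (p̂ - p₀)/√(p₀(1-p₀)/n) = -2.263. Critical: ±2.576. Fail to reject H₀.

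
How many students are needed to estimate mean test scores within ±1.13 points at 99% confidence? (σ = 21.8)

n = (z*σ/E)² = (2.576×21.8/1.13)² = 2469.7 → n = 2470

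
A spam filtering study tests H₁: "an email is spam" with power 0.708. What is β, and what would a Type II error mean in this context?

β = 1 - power = 1 - 0.708 = 0.292. A Type II error is failing to reject H₀ when H₀ is false (false negative) — here, failing to conclude that an email is spam when in fact it is true. Consequence: a spam email lands in the inbox.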